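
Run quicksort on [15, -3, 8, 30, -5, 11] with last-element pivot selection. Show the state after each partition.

Partition 1: pivot=11 at index 3 -> [-3, 8, -5, 11, 15, 30]
Partition 2: pivot=-5 at index 0 -> [-5, 8, -3, 11, 15, 30]
Partition 3: pivot=-3 at index 1 -> [-5, -3, 8, 11, 15, 30]
Partition 4: pivot=30 at index 5 -> [-5, -3, 8, 11, 15, 30]


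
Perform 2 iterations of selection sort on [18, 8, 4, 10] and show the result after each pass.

Pass 1: Select minimum 4 at index 2, swap -> [4, 8, 18, 10]
Pass 2: Select minimum 8 at index 1, swap -> [4, 8, 18, 10]


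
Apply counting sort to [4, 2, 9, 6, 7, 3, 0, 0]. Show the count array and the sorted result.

Count array: [2, 0, 1, 1, 1, 0, 1, 1, 0, 1]
(count[i] = number of elements equal to i)
Cumulative count: [2, 2, 3, 4, 5, 5, 6, 7, 7, 8]
Sorted: [0, 0, 2, 3, 4, 6, 7, 9]


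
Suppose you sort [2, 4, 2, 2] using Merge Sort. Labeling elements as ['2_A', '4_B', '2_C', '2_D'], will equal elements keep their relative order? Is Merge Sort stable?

Trace Merge Sort on the labeled array (the key is the number; the letter only tracks identity):
  Merge [2_A] + [4_B] -> [2_A, 4_B]
  Merge [2_C] + [2_D] -> [2_C, 2_D]
  Merge [2_A, 4_B] + [2_C, 2_D] -> [2_A, 2_C, 2_D, 4_B]
Final order: [2_A, 2_C, 2_D, 4_B]
Equal keys:
  value 2: originally 2_A, 2_C, 2_D; after sorting 2_A, 2_C, 2_D -> order preserved
All equal keys kept their original relative order. Merge Sort is stable: when the heads of the two halves are equal the merge takes from the left half first.
Answer: Stable


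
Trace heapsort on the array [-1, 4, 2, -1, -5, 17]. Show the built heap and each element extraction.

Build heap: [17, 4, 2, -1, -5, -1]
Extract 17: [4, -1, 2, -1, -5, 17]
Extract 4: [2, -1, -5, -1, 4, 17]
Extract 2: [-1, -1, -5, 2, 4, 17]
Extract -1: [-1, -5, -1, 2, 4, 17]
Extract -1: [-5, -1, -1, 2, 4, 17]


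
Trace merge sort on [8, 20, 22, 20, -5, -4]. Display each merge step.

Divide and conquer:
  Merge [20] + [22] -> [20, 22]
  Merge [8] + [20, 22] -> [8, 20, 22]
  Merge [-5] + [-4] -> [-5, -4]
  Merge [20] + [-5, -4] -> [-5, -4, 20]
  Merge [8, 20, 22] + [-5, -4, 20] -> [-5, -4, 8, 20, 20, 22]


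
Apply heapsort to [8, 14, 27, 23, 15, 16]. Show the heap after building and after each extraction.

Build heap: [27, 23, 16, 14, 15, 8]
Extract 27: [23, 15, 16, 14, 8, 27]
Extract 23: [16, 15, 8, 14, 23, 27]
Extract 16: [15, 14, 8, 16, 23, 27]
Extract 15: [14, 8, 15, 16, 23, 27]
Extract 14: [8, 14, 15, 16, 23, 27]


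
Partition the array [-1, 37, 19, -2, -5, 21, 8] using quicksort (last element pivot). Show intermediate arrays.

Partition 1: pivot=8 at index 3 -> [-1, -2, -5, 8, 19, 21, 37]
Partition 2: pivot=-5 at index 0 -> [-5, -2, -1, 8, 19, 21, 37]
Partition 3: pivot=-1 at index 2 -> [-5, -2, -1, 8, 19, 21, 37]
Partition 4: pivot=37 at index 6 -> [-5, -2, -1, 8, 19, 21, 37]
Partition 5: pivot=21 at index 5 -> [-5, -2, -1, 8, 19, 21, 37]


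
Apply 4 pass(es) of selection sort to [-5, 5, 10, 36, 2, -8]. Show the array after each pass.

Pass 1: Select minimum -8 at index 5, swap -> [-8, 5, 10, 36, 2, -5]
Pass 2: Select minimum -5 at index 5, swap -> [-8, -5, 10, 36, 2, 5]
Pass 3: Select minimum 2 at index 4, swap -> [-8, -5, 2, 36, 10, 5]
Pass 4: Select minimum 5 at index 5, swap -> [-8, -5, 2, 5, 10, 36]


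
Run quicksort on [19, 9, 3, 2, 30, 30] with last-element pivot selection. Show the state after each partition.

Partition 1: pivot=30 at index 5 -> [19, 9, 3, 2, 30, 30]
Partition 2: pivot=30 at index 4 -> [19, 9, 3, 2, 30, 30]
Partition 3: pivot=2 at index 0 -> [2, 9, 3, 19, 30, 30]
Partition 4: pivot=19 at index 3 -> [2, 9, 3, 19, 30, 30]
Partition 5: pivot=3 at index 1 -> [2, 3, 9, 19, 30, 30]


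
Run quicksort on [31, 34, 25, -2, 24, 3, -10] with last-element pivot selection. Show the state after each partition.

Partition 1: pivot=-10 at index 0 -> [-10, 34, 25, -2, 24, 3, 31]
Partition 2: pivot=31 at index 5 -> [-10, 25, -2, 24, 3, 31, 34]
Partition 3: pivot=3 at index 2 -> [-10, -2, 3, 24, 25, 31, 34]
Partition 4: pivot=25 at index 4 -> [-10, -2, 3, 24, 25, 31, 34]


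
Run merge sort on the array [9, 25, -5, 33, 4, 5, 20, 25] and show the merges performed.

Divide and conquer:
  Merge [9] + [25] -> [9, 25]
  Merge [-5] + [33] -> [-5, 33]
  Merge [9, 25] + [-5, 33] -> [-5, 9, 25, 33]
  Merge [4] + [5] -> [4, 5]
  Merge [20] + [25] -> [20, 25]
  Merge [4, 5] + [20, 25] -> [4, 5, 20, 25]
  Merge [-5, 9, 25, 33] + [4, 5, 20, 25] -> [-5, 4, 5, 9, 20, 25, 25, 33]


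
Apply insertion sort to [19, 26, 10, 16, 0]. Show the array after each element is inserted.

First element 19 is already 'sorted'
Insert 26: shifted 0 elements -> [19, 26, 10, 16, 0]
Insert 10: shifted 2 elements -> [10, 19, 26, 16, 0]
Insert 16: shifted 2 elements -> [10, 16, 19, 26, 0]
Insert 0: shifted 4 elements -> [0, 10, 16, 19, 26]


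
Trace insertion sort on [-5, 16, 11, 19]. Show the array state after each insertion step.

First element -5 is already 'sorted'
Insert 16: shifted 0 elements -> [-5, 16, 11, 19]
Insert 11: shifted 1 elements -> [-5, 11, 16, 19]
Insert 19: shifted 0 elements -> [-5, 11, 16, 19]


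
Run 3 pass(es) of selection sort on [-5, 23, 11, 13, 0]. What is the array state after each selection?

Pass 1: Select minimum -5 at index 0, swap -> [-5, 23, 11, 13, 0]
Pass 2: Select minimum 0 at index 4, swap -> [-5, 0, 11, 13, 23]
Pass 3: Select minimum 11 at index 2, swap -> [-5, 0, 11, 13, 23]


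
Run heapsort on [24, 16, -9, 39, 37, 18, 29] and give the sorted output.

Build heap: [39, 37, 29, 16, 24, 18, -9]
Extract 39: [37, 24, 29, 16, -9, 18, 39]
Extract 37: [29, 24, 18, 16, -9, 37, 39]
Extract 29: [24, 16, 18, -9, 29, 37, 39]
Extract 24: [18, 16, -9, 24, 29, 37, 39]
Extract 18: [16, -9, 18, 24, 29, 37, 39]
Extract 16: [-9, 16, 18, 24, 29, 37, 39]


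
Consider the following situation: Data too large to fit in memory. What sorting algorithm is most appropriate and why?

Best choice: External merge sort
Reason: Minimizes disk I/O by sequential reads/writes


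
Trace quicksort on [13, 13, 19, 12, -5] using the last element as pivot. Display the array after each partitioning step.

Partition 1: pivot=-5 at index 0 -> [-5, 13, 19, 12, 13]
Partition 2: pivot=13 at index 3 -> [-5, 13, 12, 13, 19]
Partition 3: pivot=12 at index 1 -> [-5, 12, 13, 13, 19]


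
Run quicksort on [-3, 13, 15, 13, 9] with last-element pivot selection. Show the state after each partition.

Partition 1: pivot=9 at index 1 -> [-3, 9, 15, 13, 13]
Partition 2: pivot=13 at index 3 -> [-3, 9, 13, 13, 15]


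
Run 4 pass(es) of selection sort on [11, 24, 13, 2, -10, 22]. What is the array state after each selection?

Pass 1: Select minimum -10 at index 4, swap -> [-10, 24, 13, 2, 11, 22]
Pass 2: Select minimum 2 at index 3, swap -> [-10, 2, 13, 24, 11, 22]
Pass 3: Select minimum 11 at index 4, swap -> [-10, 2, 11, 24, 13, 22]
Pass 4: Select minimum 13 at index 4, swap -> [-10, 2, 11, 13, 24, 22]


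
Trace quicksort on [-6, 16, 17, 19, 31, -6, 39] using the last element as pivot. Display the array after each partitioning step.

Partition 1: pivot=39 at index 6 -> [-6, 16, 17, 19, 31, -6, 39]
Partition 2: pivot=-6 at index 1 -> [-6, -6, 17, 19, 31, 16, 39]
Partition 3: pivot=16 at index 2 -> [-6, -6, 16, 19, 31, 17, 39]
Partition 4: pivot=17 at index 3 -> [-6, -6, 16, 17, 31, 19, 39]
Partition 5: pivot=19 at index 4 -> [-6, -6, 16, 17, 19, 31, 39]


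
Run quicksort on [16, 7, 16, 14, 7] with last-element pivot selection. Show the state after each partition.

Partition 1: pivot=7 at index 1 -> [7, 7, 16, 14, 16]
Partition 2: pivot=16 at index 4 -> [7, 7, 16, 14, 16]
Partition 3: pivot=14 at index 2 -> [7, 7, 14, 16, 16]


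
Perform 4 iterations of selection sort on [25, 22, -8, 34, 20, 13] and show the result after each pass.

Pass 1: Select minimum -8 at index 2, swap -> [-8, 22, 25, 34, 20, 13]
Pass 2: Select minimum 13 at index 5, swap -> [-8, 13, 25, 34, 20, 22]
Pass 3: Select minimum 20 at index 4, swap -> [-8, 13, 20, 34, 25, 22]
Pass 4: Select minimum 22 at index 5, swap -> [-8, 13, 20, 22, 25, 34]


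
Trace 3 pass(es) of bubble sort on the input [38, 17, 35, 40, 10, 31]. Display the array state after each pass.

After pass 1: [17, 35, 38, 10, 31, 40] (4 swaps)
After pass 2: [17, 35, 10, 31, 38, 40] (2 swaps)
After pass 3: [17, 10, 31, 35, 38, 40] (2 swaps)
Total swaps: 8


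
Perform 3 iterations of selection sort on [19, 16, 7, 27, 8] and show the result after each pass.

Pass 1: Select minimum 7 at index 2, swap -> [7, 16, 19, 27, 8]
Pass 2: Select minimum 8 at index 4, swap -> [7, 8, 19, 27, 16]
Pass 3: Select minimum 16 at index 4, swap -> [7, 8, 16, 27, 19]


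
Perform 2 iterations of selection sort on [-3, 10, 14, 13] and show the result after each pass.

Pass 1: Select minimum -3 at index 0, swap -> [-3, 10, 14, 13]
Pass 2: Select minimum 10 at index 1, swap -> [-3, 10, 14, 13]


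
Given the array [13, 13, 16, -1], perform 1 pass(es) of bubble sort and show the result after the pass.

After pass 1: [13, 13, -1, 16] (1 swaps)
Total swaps: 1


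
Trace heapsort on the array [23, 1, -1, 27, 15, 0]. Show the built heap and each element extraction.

Build heap: [27, 23, 0, 1, 15, -1]
Extract 27: [23, 15, 0, 1, -1, 27]
Extract 23: [15, 1, 0, -1, 23, 27]
Extract 15: [1, -1, 0, 15, 23, 27]
Extract 1: [0, -1, 1, 15, 23, 27]
Extract 0: [-1, 0, 1, 15, 23, 27]


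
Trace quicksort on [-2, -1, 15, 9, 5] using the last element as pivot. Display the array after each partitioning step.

Partition 1: pivot=5 at index 2 -> [-2, -1, 5, 9, 15]
Partition 2: pivot=-1 at index 1 -> [-2, -1, 5, 9, 15]
Partition 3: pivot=15 at index 4 -> [-2, -1, 5, 9, 15]


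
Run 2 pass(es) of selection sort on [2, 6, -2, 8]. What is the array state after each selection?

Pass 1: Select minimum -2 at index 2, swap -> [-2, 6, 2, 8]
Pass 2: Select minimum 2 at index 2, swap -> [-2, 2, 6, 8]


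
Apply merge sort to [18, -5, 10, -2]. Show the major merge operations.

Divide and conquer:
  Merge [18] + [-5] -> [-5, 18]
  Merge [10] + [-2] -> [-2, 10]
  Merge [-5, 18] + [-2, 10] -> [-5, -2, 10, 18]


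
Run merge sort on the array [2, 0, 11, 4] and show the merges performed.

Divide and conquer:
  Merge [2] + [0] -> [0, 2]
  Merge [11] + [4] -> [4, 11]
  Merge [0, 2] + [4, 11] -> [0, 2, 4, 11]


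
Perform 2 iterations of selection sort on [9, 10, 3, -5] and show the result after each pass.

Pass 1: Select minimum -5 at index 3, swap -> [-5, 10, 3, 9]
Pass 2: Select minimum 3 at index 2, swap -> [-5, 3, 10, 9]


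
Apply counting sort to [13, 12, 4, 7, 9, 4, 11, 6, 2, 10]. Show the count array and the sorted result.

Count array: [0, 0, 1, 0, 2, 0, 1, 1, 0, 1, 1, 1, 1, 1]
(count[i] = number of elements equal to i)
Cumulative count: [0, 0, 1, 1, 3, 3, 4, 5, 5, 6, 7, 8, 9, 10]
Sorted: [2, 4, 4, 6, 7, 9, 10, 11, 12, 13]


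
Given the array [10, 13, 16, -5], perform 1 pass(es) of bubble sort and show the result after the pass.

After pass 1: [10, 13, -5, 16] (1 swaps)
Total swaps: 1


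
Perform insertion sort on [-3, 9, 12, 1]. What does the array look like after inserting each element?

First element -3 is already 'sorted'
Insert 9: shifted 0 elements -> [-3, 9, 12, 1]
Insert 12: shifted 0 elements -> [-3, 9, 12, 1]
Insert 1: shifted 2 elements -> [-3, 1, 9, 12]


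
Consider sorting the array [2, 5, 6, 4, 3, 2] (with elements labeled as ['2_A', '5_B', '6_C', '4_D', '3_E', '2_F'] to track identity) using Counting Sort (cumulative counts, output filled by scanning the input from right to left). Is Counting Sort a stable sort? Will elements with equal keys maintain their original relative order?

Trace Counting Sort on the labeled array (the key is the number; the letter only tracks identity):
  Counts for values 0..6: [0, 0, 2, 1, 1, 1, 1]
  Cumulative counts: [0, 0, 2, 3, 4, 5, 6]
  Scan right to left: place 2_F at output index 1
  Scan right to left: place 3_E at output index 2
  Scan right to left: place 4_D at output index 3
  Scan right to left: place 6_C at output index 5
  Scan right to left: place 5_B at output index 4
  Scan right to left: place 2_A at output index 0
  Output: [2_A, 2_F, 3_E, 4_D, 5_B, 6_C]
Equal keys:
  value 2: originally 2_A, 2_F; after sorting 2_A, 2_F -> order preserved
All equal keys kept their original relative order. Counting Sort is stable: scanning the input right to left with decreasing cumulative counts places later duplicates at later output positions.
Answer: Stable


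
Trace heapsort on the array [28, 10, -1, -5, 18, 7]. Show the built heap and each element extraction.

Build heap: [28, 18, 7, -5, 10, -1]
Extract 28: [18, 10, 7, -5, -1, 28]
Extract 18: [10, -1, 7, -5, 18, 28]
Extract 10: [7, -1, -5, 10, 18, 28]
Extract 7: [-1, -5, 7, 10, 18, 28]
Extract -1: [-5, -1, 7, 10, 18, 28]


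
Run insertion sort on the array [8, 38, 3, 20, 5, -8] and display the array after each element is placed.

First element 8 is already 'sorted'
Insert 38: shifted 0 elements -> [8, 38, 3, 20, 5, -8]
Insert 3: shifted 2 elements -> [3, 8, 38, 20, 5, -8]
Insert 20: shifted 1 elements -> [3, 8, 20, 38, 5, -8]
Insert 5: shifted 3 elements -> [3, 5, 8, 20, 38, -8]
Insert -8: shifted 5 elements -> [-8, 3, 5, 8, 20, 38]


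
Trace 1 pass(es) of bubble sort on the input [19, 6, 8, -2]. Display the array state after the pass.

After pass 1: [6, 8, -2, 19] (3 swaps)
Total swaps: 3


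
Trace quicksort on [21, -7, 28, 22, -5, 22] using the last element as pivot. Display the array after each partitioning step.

Partition 1: pivot=22 at index 4 -> [21, -7, 22, -5, 22, 28]
Partition 2: pivot=-5 at index 1 -> [-7, -5, 22, 21, 22, 28]
Partition 3: pivot=21 at index 2 -> [-7, -5, 21, 22, 22, 28]


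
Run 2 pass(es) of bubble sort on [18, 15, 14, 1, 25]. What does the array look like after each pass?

After pass 1: [15, 14, 1, 18, 25] (3 swaps)
After pass 2: [14, 1, 15, 18, 25] (2 swaps)
Total swaps: 5


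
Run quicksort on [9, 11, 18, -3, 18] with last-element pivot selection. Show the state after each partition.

Partition 1: pivot=18 at index 4 -> [9, 11, 18, -3, 18]
Partition 2: pivot=-3 at index 0 -> [-3, 11, 18, 9, 18]
Partition 3: pivot=9 at index 1 -> [-3, 9, 18, 11, 18]
Partition 4: pivot=11 at index 2 -> [-3, 9, 11, 18, 18]


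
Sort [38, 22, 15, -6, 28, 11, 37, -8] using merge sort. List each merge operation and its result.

Divide and conquer:
  Merge [38] + [22] -> [22, 38]
  Merge [15] + [-6] -> [-6, 15]
  Merge [22, 38] + [-6, 15] -> [-6, 15, 22, 38]
  Merge [28] + [11] -> [11, 28]
  Merge [37] + [-8] -> [-8, 37]
  Merge [11, 28] + [-8, 37] -> [-8, 11, 28, 37]
  Merge [-6, 15, 22, 38] + [-8, 11, 28, 37] -> [-8, -6, 11, 15, 22, 28, 37, 38]


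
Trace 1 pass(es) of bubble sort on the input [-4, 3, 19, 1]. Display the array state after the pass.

After pass 1: [-4, 3, 1, 19] (1 swaps)
Total swaps: 1


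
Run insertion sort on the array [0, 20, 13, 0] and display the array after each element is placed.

First element 0 is already 'sorted'
Insert 20: shifted 0 elements -> [0, 20, 13, 0]
Insert 13: shifted 1 elements -> [0, 13, 20, 0]
Insert 0: shifted 2 elements -> [0, 0, 13, 20]


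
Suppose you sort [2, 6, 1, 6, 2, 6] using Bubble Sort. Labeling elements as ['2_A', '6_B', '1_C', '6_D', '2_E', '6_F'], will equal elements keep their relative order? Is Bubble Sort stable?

Trace Bubble Sort on the labeled array (the key is the number; the letter only tracks identity):
  After pass 1: [2_A, 1_C, 6_B, 2_E, 6_D, 6_F]
  After pass 2: [1_C, 2_A, 2_E, 6_B, 6_D, 6_F]
  After pass 3: [1_C, 2_A, 2_E, 6_B, 6_D, 6_F] (no swaps, done)
Final order: [1_C, 2_A, 2_E, 6_B, 6_D, 6_F]
Equal keys:
  value 2: originally 2_A, 2_E; after sorting 2_A, 2_E -> order preserved
  value 6: originally 6_B, 6_D, 6_F; after sorting 6_B, 6_D, 6_F -> order preserved
All equal keys kept their original relative order. Bubble Sort is stable: it only swaps adjacent elements when the left one is strictly greater, so equal keys never move past each other.
Answer: Stable


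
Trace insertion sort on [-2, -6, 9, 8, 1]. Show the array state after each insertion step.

First element -2 is already 'sorted'
Insert -6: shifted 1 elements -> [-6, -2, 9, 8, 1]
Insert 9: shifted 0 elements -> [-6, -2, 9, 8, 1]
Insert 8: shifted 1 elements -> [-6, -2, 8, 9, 1]
Insert 1: shifted 2 elements -> [-6, -2, 1, 8, 9]


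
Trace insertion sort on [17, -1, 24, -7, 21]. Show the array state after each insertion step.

First element 17 is already 'sorted'
Insert -1: shifted 1 elements -> [-1, 17, 24, -7, 21]
Insert 24: shifted 0 elements -> [-1, 17, 24, -7, 21]
Insert -7: shifted 3 elements -> [-7, -1, 17, 24, 21]
Insert 21: shifted 1 elements -> [-7, -1, 17, 21, 24]


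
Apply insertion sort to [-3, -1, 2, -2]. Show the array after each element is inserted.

First element -3 is already 'sorted'
Insert -1: shifted 0 elements -> [-3, -1, 2, -2]
Insert 2: shifted 0 elements -> [-3, -1, 2, -2]
Insert -2: shifted 2 elements -> [-3, -2, -1, 2]


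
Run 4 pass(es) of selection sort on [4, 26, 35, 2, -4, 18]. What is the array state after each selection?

Pass 1: Select minimum -4 at index 4, swap -> [-4, 26, 35, 2, 4, 18]
Pass 2: Select minimum 2 at index 3, swap -> [-4, 2, 35, 26, 4, 18]
Pass 3: Select minimum 4 at index 4, swap -> [-4, 2, 4, 26, 35, 18]
Pass 4: Select minimum 18 at index 5, swap -> [-4, 2, 4, 18, 35, 26]


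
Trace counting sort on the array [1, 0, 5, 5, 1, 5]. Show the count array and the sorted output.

Count array: [1, 2, 0, 0, 0, 3]
(count[i] = number of elements equal to i)
Cumulative count: [1, 3, 3, 3, 3, 6]
Sorted: [0, 1, 1, 5, 5, 5]


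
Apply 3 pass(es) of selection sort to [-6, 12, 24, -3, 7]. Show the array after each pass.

Pass 1: Select minimum -6 at index 0, swap -> [-6, 12, 24, -3, 7]
Pass 2: Select minimum -3 at index 3, swap -> [-6, -3, 24, 12, 7]
Pass 3: Select minimum 7 at index 4, swap -> [-6, -3, 7, 12, 24]


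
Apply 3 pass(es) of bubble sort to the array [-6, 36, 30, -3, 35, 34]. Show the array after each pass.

After pass 1: [-6, 30, -3, 35, 34, 36] (4 swaps)
After pass 2: [-6, -3, 30, 34, 35, 36] (2 swaps)
After pass 3: [-6, -3, 30, 34, 35, 36] (0 swaps)
Total swaps: 6


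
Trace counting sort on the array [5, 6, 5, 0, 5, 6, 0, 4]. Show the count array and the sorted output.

Count array: [2, 0, 0, 0, 1, 3, 2]
(count[i] = number of elements equal to i)
Cumulative count: [2, 2, 2, 2, 3, 6, 8]
Sorted: [0, 0, 4, 5, 5, 5, 6, 6]


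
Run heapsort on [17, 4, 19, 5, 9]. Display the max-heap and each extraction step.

Build heap: [19, 9, 17, 5, 4]
Extract 19: [17, 9, 4, 5, 19]
Extract 17: [9, 5, 4, 17, 19]
Extract 9: [5, 4, 9, 17, 19]
Extract 5: [4, 5, 9, 17, 19]


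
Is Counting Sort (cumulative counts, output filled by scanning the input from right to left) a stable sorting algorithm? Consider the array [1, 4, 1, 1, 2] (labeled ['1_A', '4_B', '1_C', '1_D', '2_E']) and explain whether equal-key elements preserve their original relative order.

Trace Counting Sort on the labeled array (the key is the number; the letter only tracks identity):
  Counts for values 0..4: [0, 3, 1, 0, 1]
  Cumulative counts: [0, 3, 4, 4, 5]
  Scan right to left: place 2_E at output index 3
  Scan right to left: place 1_D at output index 2
  Scan right to left: place 1_C at output index 1
  Scan right to left: place 4_B at output index 4
  Scan right to left: place 1_A at output index 0
  Output: [1_A, 1_C, 1_D, 2_E, 4_B]
Equal keys:
  value 1: originally 1_A, 1_C, 1_D; after sorting 1_A, 1_C, 1_D -> order preserved
All equal keys kept their original relative order. Counting Sort is stable: scanning the input right to left with decreasing cumulative counts places later duplicates at later output positions.
Answer: Stable


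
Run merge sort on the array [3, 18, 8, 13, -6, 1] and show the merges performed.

Divide and conquer:
  Merge [18] + [8] -> [8, 18]
  Merge [3] + [8, 18] -> [3, 8, 18]
  Merge [-6] + [1] -> [-6, 1]
  Merge [13] + [-6, 1] -> [-6, 1, 13]
  Merge [3, 8, 18] + [-6, 1, 13] -> [-6, 1, 3, 8, 13, 18]


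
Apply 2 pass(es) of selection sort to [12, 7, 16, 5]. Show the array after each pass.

Pass 1: Select minimum 5 at index 3, swap -> [5, 7, 16, 12]
Pass 2: Select minimum 7 at index 1, swap -> [5, 7, 16, 12]


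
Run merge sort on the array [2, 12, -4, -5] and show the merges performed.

Divide and conquer:
  Merge [2] + [12] -> [2, 12]
  Merge [-4] + [-5] -> [-5, -4]
  Merge [2, 12] + [-5, -4] -> [-5, -4, 2, 12]


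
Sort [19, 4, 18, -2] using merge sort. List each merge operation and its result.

Divide and conquer:
  Merge [19] + [4] -> [4, 19]
  Merge [18] + [-2] -> [-2, 18]
  Merge [4, 19] + [-2, 18] -> [-2, 4, 18, 19]


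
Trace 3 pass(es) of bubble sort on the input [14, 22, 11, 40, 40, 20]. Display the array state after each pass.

After pass 1: [14, 11, 22, 40, 20, 40] (2 swaps)
After pass 2: [11, 14, 22, 20, 40, 40] (2 swaps)
After pass 3: [11, 14, 20, 22, 40, 40] (1 swaps)
Total swaps: 5


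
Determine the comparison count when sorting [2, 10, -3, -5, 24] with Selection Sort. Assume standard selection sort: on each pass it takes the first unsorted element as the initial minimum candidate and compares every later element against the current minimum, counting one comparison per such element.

Pass 1: scan indices 1..4 for the minimum = 4 comparison(s); min is -5, place at index 0 -> [-5, 10, -3, 2, 24]
Pass 2: scan indices 2..4 for the minimum = 3 comparison(s); min is -3, place at index 1 -> [-5, -3, 10, 2, 24]
Pass 3: scan indices 3..4 for the minimum = 2 comparison(s); min is 2, place at index 2 -> [-5, -3, 2, 10, 24]
Pass 4: scan indices 4..4 for the minimum = 1 comparison(s); min is 10, place at index 3 -> [-5, -3, 2, 10, 24]
Selection sort always scans the whole unsorted suffix, so the count is (n-1) + (n-2) + ... + 1 = n(n-1)/2 = 5*4/2 = 10 regardless of the input order.
Total comparisons: 4 + 3 + 2 + 1 = 10


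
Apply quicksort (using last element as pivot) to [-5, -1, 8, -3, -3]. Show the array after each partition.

Partition 1: pivot=-3 at index 2 -> [-5, -3, -3, -1, 8]
Partition 2: pivot=-3 at index 1 -> [-5, -3, -3, -1, 8]
Partition 3: pivot=8 at index 4 -> [-5, -3, -3, -1, 8]


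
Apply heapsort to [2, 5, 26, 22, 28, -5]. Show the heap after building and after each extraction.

Build heap: [28, 22, 26, 2, 5, -5]
Extract 28: [26, 22, -5, 2, 5, 28]
Extract 26: [22, 5, -5, 2, 26, 28]
Extract 22: [5, 2, -5, 22, 26, 28]
Extract 5: [2, -5, 5, 22, 26, 28]
Extract 2: [-5, 2, 5, 22, 26, 28]


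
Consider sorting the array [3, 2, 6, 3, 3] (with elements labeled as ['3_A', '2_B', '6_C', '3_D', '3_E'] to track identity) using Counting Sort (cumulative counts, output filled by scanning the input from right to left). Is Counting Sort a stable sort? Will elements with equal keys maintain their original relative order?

Trace Counting Sort on the labeled array (the key is the number; the letter only tracks identity):
  Counts for values 0..6: [0, 0, 1, 3, 0, 0, 1]
  Cumulative counts: [0, 0, 1, 4, 4, 4, 5]
  Scan right to left: place 3_E at output index 3
  Scan right to left: place 3_D at output index 2
  Scan right to left: place 6_C at output index 4
  Scan right to left: place 2_B at output index 0
  Scan right to left: place 3_A at output index 1
  Output: [2_B, 3_A, 3_D, 3_E, 6_C]
Equal keys:
  value 3: originally 3_A, 3_D, 3_E; after sorting 3_A, 3_D, 3_E -> order preserved
All equal keys kept their original relative order. Counting Sort is stable: scanning the input right to left with decreasing cumulative counts places later duplicates at later output positions.
Answer: Stable


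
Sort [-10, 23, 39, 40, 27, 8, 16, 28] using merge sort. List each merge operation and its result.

Divide and conquer:
  Merge [-10] + [23] -> [-10, 23]
  Merge [39] + [40] -> [39, 40]
  Merge [-10, 23] + [39, 40] -> [-10, 23, 39, 40]
  Merge [27] + [8] -> [8, 27]
  Merge [16] + [28] -> [16, 28]
  Merge [8, 27] + [16, 28] -> [8, 16, 27, 28]
  Merge [-10, 23, 39, 40] + [8, 16, 27, 28] -> [-10, 8, 16, 23, 27, 28, 39, 40]


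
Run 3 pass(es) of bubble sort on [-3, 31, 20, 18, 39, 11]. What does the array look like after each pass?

After pass 1: [-3, 20, 18, 31, 11, 39] (3 swaps)
After pass 2: [-3, 18, 20, 11, 31, 39] (2 swaps)
After pass 3: [-3, 18, 11, 20, 31, 39] (1 swaps)
Total swaps: 6


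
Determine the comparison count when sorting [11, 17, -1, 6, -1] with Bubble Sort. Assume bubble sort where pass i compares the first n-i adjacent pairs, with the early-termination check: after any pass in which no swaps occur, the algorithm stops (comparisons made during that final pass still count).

Pass 1: compare adjacent pairs (0,1)..(3,4) = 4 comparison(s), 3 swap(s) -> [11, -1, 6, -1, 17]
Pass 2: compare adjacent pairs (0,1)..(2,3) = 3 comparison(s), 3 swap(s) -> [-1, 6, -1, 11, 17]
Pass 3: compare adjacent pairs (0,1)..(1,2) = 2 comparison(s), 1 swap(s) -> [-1, -1, 6, 11, 17]
Pass 4: compare adjacent pairs (0,1)..(0,1) = 1 comparison(s), 0 swap(s) -> [-1, -1, 6, 11, 17]
No swaps in this pass, so bubble sort stops here.
Total comparisons: 4 + 3 + 2 + 1 = 10


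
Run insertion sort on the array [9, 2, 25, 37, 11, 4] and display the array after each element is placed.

First element 9 is already 'sorted'
Insert 2: shifted 1 elements -> [2, 9, 25, 37, 11, 4]
Insert 25: shifted 0 elements -> [2, 9, 25, 37, 11, 4]
Insert 37: shifted 0 elements -> [2, 9, 25, 37, 11, 4]
Insert 11: shifted 2 elements -> [2, 9, 11, 25, 37, 4]
Insert 4: shifted 4 elements -> [2, 4, 9, 11, 25, 37]


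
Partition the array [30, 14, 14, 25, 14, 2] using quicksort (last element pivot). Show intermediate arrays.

Partition 1: pivot=2 at index 0 -> [2, 14, 14, 25, 14, 30]
Partition 2: pivot=30 at index 5 -> [2, 14, 14, 25, 14, 30]
Partition 3: pivot=14 at index 3 -> [2, 14, 14, 14, 25, 30]
Partition 4: pivot=14 at index 2 -> [2, 14, 14, 14, 25, 30]


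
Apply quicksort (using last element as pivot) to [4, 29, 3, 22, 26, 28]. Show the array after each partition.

Partition 1: pivot=28 at index 4 -> [4, 3, 22, 26, 28, 29]
Partition 2: pivot=26 at index 3 -> [4, 3, 22, 26, 28, 29]
Partition 3: pivot=22 at index 2 -> [4, 3, 22, 26, 28, 29]
Partition 4: pivot=3 at index 0 -> [3, 4, 22, 26, 28, 29]


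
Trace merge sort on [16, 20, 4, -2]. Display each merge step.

Divide and conquer:
  Merge [16] + [20] -> [16, 20]
  Merge [4] + [-2] -> [-2, 4]
  Merge [16, 20] + [-2, 4] -> [-2, 4, 16, 20]


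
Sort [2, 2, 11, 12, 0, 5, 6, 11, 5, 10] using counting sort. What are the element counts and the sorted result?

Count array: [1, 0, 2, 0, 0, 2, 1, 0, 0, 0, 1, 2, 1]
(count[i] = number of elements equal to i)
Cumulative count: [1, 1, 3, 3, 3, 5, 6, 6, 6, 6, 7, 9, 10]
Sorted: [0, 2, 2, 5, 5, 6, 10, 11, 11, 12]


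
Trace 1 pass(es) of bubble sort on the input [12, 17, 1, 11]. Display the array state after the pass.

After pass 1: [12, 1, 11, 17] (2 swaps)
Total swaps: 2


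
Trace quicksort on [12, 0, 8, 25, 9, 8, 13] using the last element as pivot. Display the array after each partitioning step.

Partition 1: pivot=13 at index 5 -> [12, 0, 8, 9, 8, 13, 25]
Partition 2: pivot=8 at index 2 -> [0, 8, 8, 9, 12, 13, 25]
Partition 3: pivot=8 at index 1 -> [0, 8, 8, 9, 12, 13, 25]
Partition 4: pivot=12 at index 4 -> [0, 8, 8, 9, 12, 13, 25]


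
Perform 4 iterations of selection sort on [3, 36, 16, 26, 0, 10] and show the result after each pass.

Pass 1: Select minimum 0 at index 4, swap -> [0, 36, 16, 26, 3, 10]
Pass 2: Select minimum 3 at index 4, swap -> [0, 3, 16, 26, 36, 10]
Pass 3: Select minimum 10 at index 5, swap -> [0, 3, 10, 26, 36, 16]
Pass 4: Select minimum 16 at index 5, swap -> [0, 3, 10, 16, 36, 26]


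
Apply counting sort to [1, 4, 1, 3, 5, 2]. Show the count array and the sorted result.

Count array: [0, 2, 1, 1, 1, 1]
(count[i] = number of elements equal to i)
Cumulative count: [0, 2, 3, 4, 5, 6]
Sorted: [1, 1, 2, 3, 4, 5]


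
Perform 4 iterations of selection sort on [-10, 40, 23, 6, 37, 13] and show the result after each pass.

Pass 1: Select minimum -10 at index 0, swap -> [-10, 40, 23, 6, 37, 13]
Pass 2: Select minimum 6 at index 3, swap -> [-10, 6, 23, 40, 37, 13]
Pass 3: Select minimum 13 at index 5, swap -> [-10, 6, 13, 40, 37, 23]
Pass 4: Select minimum 23 at index 5, swap -> [-10, 6, 13, 23, 37, 40]


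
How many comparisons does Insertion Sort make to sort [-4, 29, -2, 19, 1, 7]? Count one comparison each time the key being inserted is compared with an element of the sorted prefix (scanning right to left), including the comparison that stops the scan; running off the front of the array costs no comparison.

Insert 29: -4 <= 29 (stop) = 1 comparison(s) -> [-4, 29, -2, 19, 1, 7]
Insert -2: 29 > -2 (shift), -4 <= -2 (stop) = 2 comparison(s) -> [-4, -2, 29, 19, 1, 7]
Insert 19: 29 > 19 (shift), -2 <= 19 (stop) = 2 comparison(s) -> [-4, -2, 19, 29, 1, 7]
Insert 1: 29 > 1 (shift), 19 > 1 (shift), -2 <= 1 (stop) = 3 comparison(s) -> [-4, -2, 1, 19, 29, 7]
Insert 7: 29 > 7 (shift), 19 > 7 (shift), 1 <= 7 (stop) = 3 comparison(s) -> [-4, -2, 1, 7, 19, 29]
Total comparisons: 1 + 2 + 2 + 3 + 3 = 11


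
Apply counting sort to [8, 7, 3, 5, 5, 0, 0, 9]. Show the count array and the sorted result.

Count array: [2, 0, 0, 1, 0, 2, 0, 1, 1, 1]
(count[i] = number of elements equal to i)
Cumulative count: [2, 2, 2, 3, 3, 5, 5, 6, 7, 8]
Sorted: [0, 0, 3, 5, 5, 7, 8, 9]


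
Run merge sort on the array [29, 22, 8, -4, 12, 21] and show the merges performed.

Divide and conquer:
  Merge [22] + [8] -> [8, 22]
  Merge [29] + [8, 22] -> [8, 22, 29]
  Merge [12] + [21] -> [12, 21]
  Merge [-4] + [12, 21] -> [-4, 12, 21]
  Merge [8, 22, 29] + [-4, 12, 21] -> [-4, 8, 12, 21, 22, 29]


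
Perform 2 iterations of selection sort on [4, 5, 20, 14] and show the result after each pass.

Pass 1: Select minimum 4 at index 0, swap -> [4, 5, 20, 14]
Pass 2: Select minimum 5 at index 1, swap -> [4, 5, 20, 14]


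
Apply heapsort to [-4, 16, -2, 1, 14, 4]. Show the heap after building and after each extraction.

Build heap: [16, 14, 4, 1, -4, -2]
Extract 16: [14, 1, 4, -2, -4, 16]
Extract 14: [4, 1, -4, -2, 14, 16]
Extract 4: [1, -2, -4, 4, 14, 16]
Extract 1: [-2, -4, 1, 4, 14, 16]
Extract -2: [-4, -2, 1, 4, 14, 16]


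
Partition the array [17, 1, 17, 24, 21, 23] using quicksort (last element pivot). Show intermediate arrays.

Partition 1: pivot=23 at index 4 -> [17, 1, 17, 21, 23, 24]
Partition 2: pivot=21 at index 3 -> [17, 1, 17, 21, 23, 24]
Partition 3: pivot=17 at index 2 -> [17, 1, 17, 21, 23, 24]
Partition 4: pivot=1 at index 0 -> [1, 17, 17, 21, 23, 24]


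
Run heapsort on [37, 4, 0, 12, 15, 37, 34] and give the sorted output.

Build heap: [37, 15, 37, 12, 4, 0, 34]
Extract 37: [37, 15, 34, 12, 4, 0, 37]
Extract 37: [34, 15, 0, 12, 4, 37, 37]
Extract 34: [15, 12, 0, 4, 34, 37, 37]
Extract 15: [12, 4, 0, 15, 34, 37, 37]
Extract 12: [4, 0, 12, 15, 34, 37, 37]
Extract 4: [0, 4, 12, 15, 34, 37, 37]


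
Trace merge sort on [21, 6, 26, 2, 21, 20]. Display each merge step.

Divide and conquer:
  Merge [6] + [26] -> [6, 26]
  Merge [21] + [6, 26] -> [6, 21, 26]
  Merge [21] + [20] -> [20, 21]
  Merge [2] + [20, 21] -> [2, 20, 21]
  Merge [6, 21, 26] + [2, 20, 21] -> [2, 6, 20, 21, 21, 26]


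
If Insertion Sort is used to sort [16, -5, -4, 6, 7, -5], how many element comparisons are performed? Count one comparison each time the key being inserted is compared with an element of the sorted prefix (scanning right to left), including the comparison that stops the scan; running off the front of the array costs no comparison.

Insert -5: 16 > -5 (shift), reached front = 1 comparison(s) -> [-5, 16, -4, 6, 7, -5]
Insert -4: 16 > -4 (shift), -5 <= -4 (stop) = 2 comparison(s) -> [-5, -4, 16, 6, 7, -5]
Insert 6: 16 > 6 (shift), -4 <= 6 (stop) = 2 comparison(s) -> [-5, -4, 6, 16, 7, -5]
Insert 7: 16 > 7 (shift), 6 <= 7 (stop) = 2 comparison(s) -> [-5, -4, 6, 7, 16, -5]
Insert -5: 16 > -5 (shift), 7 > -5 (shift), 6 > -5 (shift), -4 > -5 (shift), -5 <= -5 (stop) = 5 comparison(s) -> [-5, -5, -4, 6, 7, 16]
Total comparisons: 1 + 2 + 2 + 2 + 5 = 12


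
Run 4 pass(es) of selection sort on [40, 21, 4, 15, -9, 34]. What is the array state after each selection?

Pass 1: Select minimum -9 at index 4, swap -> [-9, 21, 4, 15, 40, 34]
Pass 2: Select minimum 4 at index 2, swap -> [-9, 4, 21, 15, 40, 34]
Pass 3: Select minimum 15 at index 3, swap -> [-9, 4, 15, 21, 40, 34]
Pass 4: Select minimum 21 at index 3, swap -> [-9, 4, 15, 21, 40, 34]


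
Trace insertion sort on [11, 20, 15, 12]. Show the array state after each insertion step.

First element 11 is already 'sorted'
Insert 20: shifted 0 elements -> [11, 20, 15, 12]
Insert 15: shifted 1 elements -> [11, 15, 20, 12]
Insert 12: shifted 2 elements -> [11, 12, 15, 20]


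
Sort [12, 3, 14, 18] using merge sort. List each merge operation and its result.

Divide and conquer:
  Merge [12] + [3] -> [3, 12]
  Merge [14] + [18] -> [14, 18]
  Merge [3, 12] + [14, 18] -> [3, 12, 14, 18]


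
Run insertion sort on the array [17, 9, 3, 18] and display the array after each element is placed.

First element 17 is already 'sorted'
Insert 9: shifted 1 elements -> [9, 17, 3, 18]
Insert 3: shifted 2 elements -> [3, 9, 17, 18]
Insert 18: shifted 0 elements -> [3, 9, 17, 18]


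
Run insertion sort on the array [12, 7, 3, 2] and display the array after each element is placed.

First element 12 is already 'sorted'
Insert 7: shifted 1 elements -> [7, 12, 3, 2]
Insert 3: shifted 2 elements -> [3, 7, 12, 2]
Insert 2: shifted 3 elements -> [2, 3, 7, 12]


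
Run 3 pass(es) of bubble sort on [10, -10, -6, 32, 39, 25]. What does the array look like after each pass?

After pass 1: [-10, -6, 10, 32, 25, 39] (3 swaps)
After pass 2: [-10, -6, 10, 25, 32, 39] (1 swaps)
After pass 3: [-10, -6, 10, 25, 32, 39] (0 swaps)
Total swaps: 4


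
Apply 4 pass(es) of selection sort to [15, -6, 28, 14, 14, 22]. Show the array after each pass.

Pass 1: Select minimum -6 at index 1, swap -> [-6, 15, 28, 14, 14, 22]
Pass 2: Select minimum 14 at index 3, swap -> [-6, 14, 28, 15, 14, 22]
Pass 3: Select minimum 14 at index 4, swap -> [-6, 14, 14, 15, 28, 22]
Pass 4: Select minimum 15 at index 3, swap -> [-6, 14, 14, 15, 28, 22]


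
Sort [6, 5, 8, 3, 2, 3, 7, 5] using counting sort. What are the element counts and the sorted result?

Count array: [0, 0, 1, 2, 0, 2, 1, 1, 1]
(count[i] = number of elements equal to i)
Cumulative count: [0, 0, 1, 3, 3, 5, 6, 7, 8]
Sorted: [2, 3, 3, 5, 5, 6, 7, 8]


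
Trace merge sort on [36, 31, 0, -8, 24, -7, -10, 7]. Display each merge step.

Divide and conquer:
  Merge [36] + [31] -> [31, 36]
  Merge [0] + [-8] -> [-8, 0]
  Merge [31, 36] + [-8, 0] -> [-8, 0, 31, 36]
  Merge [24] + [-7] -> [-7, 24]
  Merge [-10] + [7] -> [-10, 7]
  Merge [-7, 24] + [-10, 7] -> [-10, -7, 7, 24]
  Merge [-8, 0, 31, 36] + [-10, -7, 7, 24] -> [-10, -8, -7, 0, 7, 24, 31, 36]


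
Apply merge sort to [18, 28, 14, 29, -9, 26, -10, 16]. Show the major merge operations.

Divide and conquer:
  Merge [18] + [28] -> [18, 28]
  Merge [14] + [29] -> [14, 29]
  Merge [18, 28] + [14, 29] -> [14, 18, 28, 29]
  Merge [-9] + [26] -> [-9, 26]
  Merge [-10] + [16] -> [-10, 16]
  Merge [-9, 26] + [-10, 16] -> [-10, -9, 16, 26]
  Merge [14, 18, 28, 29] + [-10, -9, 16, 26] -> [-10, -9, 14, 16, 18, 26, 28, 29]


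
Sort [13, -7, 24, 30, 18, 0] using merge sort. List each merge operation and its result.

Divide and conquer:
  Merge [-7] + [24] -> [-7, 24]
  Merge [13] + [-7, 24] -> [-7, 13, 24]
  Merge [18] + [0] -> [0, 18]
  Merge [30] + [0, 18] -> [0, 18, 30]
  Merge [-7, 13, 24] + [0, 18, 30] -> [-7, 0, 13, 18, 24, 30]


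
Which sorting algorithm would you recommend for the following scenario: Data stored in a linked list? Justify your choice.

Best choice: Merge sort
Reason: Merge sort doesn't require random access; can be done in O(1) extra space for linked lists


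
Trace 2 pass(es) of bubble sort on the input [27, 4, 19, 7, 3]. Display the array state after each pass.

After pass 1: [4, 19, 7, 3, 27] (4 swaps)
After pass 2: [4, 7, 3, 19, 27] (2 swaps)
Total swaps: 6


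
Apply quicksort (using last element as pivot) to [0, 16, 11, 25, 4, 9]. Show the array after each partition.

Partition 1: pivot=9 at index 2 -> [0, 4, 9, 25, 16, 11]
Partition 2: pivot=4 at index 1 -> [0, 4, 9, 25, 16, 11]
Partition 3: pivot=11 at index 3 -> [0, 4, 9, 11, 16, 25]
Partition 4: pivot=25 at index 5 -> [0, 4, 9, 11, 16, 25]


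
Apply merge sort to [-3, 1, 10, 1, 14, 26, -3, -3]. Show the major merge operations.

Divide and conquer:
  Merge [-3] + [1] -> [-3, 1]
  Merge [10] + [1] -> [1, 10]
  Merge [-3, 1] + [1, 10] -> [-3, 1, 1, 10]
  Merge [14] + [26] -> [14, 26]
  Merge [-3] + [-3] -> [-3, -3]
  Merge [14, 26] + [-3, -3] -> [-3, -3, 14, 26]
  Merge [-3, 1, 1, 10] + [-3, -3, 14, 26] -> [-3, -3, -3, 1, 1, 10, 14, 26]


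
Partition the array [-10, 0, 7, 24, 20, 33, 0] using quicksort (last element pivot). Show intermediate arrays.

Partition 1: pivot=0 at index 2 -> [-10, 0, 0, 24, 20, 33, 7]
Partition 2: pivot=0 at index 1 -> [-10, 0, 0, 24, 20, 33, 7]
Partition 3: pivot=7 at index 3 -> [-10, 0, 0, 7, 20, 33, 24]
Partition 4: pivot=24 at index 5 -> [-10, 0, 0, 7, 20, 24, 33]


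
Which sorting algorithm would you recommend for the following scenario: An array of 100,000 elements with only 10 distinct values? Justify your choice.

Best choice: 3-way quicksort or Counting sort
Reason: 3-way (Dutch national flag) partitioning groups every copy of the pivot together, so with only d=10 distinct keys quicksort finishes in O(n log d) expected time, which is effectively linear; counting sort runs in O(n + k) where k is the size of the key range (not the number of distinct values), so it is linear when the 10 values are integers drawn from a small known range


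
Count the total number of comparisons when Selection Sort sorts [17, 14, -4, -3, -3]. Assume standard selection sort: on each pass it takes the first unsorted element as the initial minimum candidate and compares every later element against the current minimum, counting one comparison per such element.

Pass 1: scan indices 1..4 for the minimum = 4 comparison(s); min is -4, place at index 0 -> [-4, 14, 17, -3, -3]
Pass 2: scan indices 2..4 for the minimum = 3 comparison(s); min is -3, place at index 1 -> [-4, -3, 17, 14, -3]
Pass 3: scan indices 3..4 for the minimum = 2 comparison(s); min is -3, place at index 2 -> [-4, -3, -3, 14, 17]
Pass 4: scan indices 4..4 for the minimum = 1 comparison(s); min is 14, place at index 3 -> [-4, -3, -3, 14, 17]
Selection sort always scans the whole unsorted suffix, so the count is (n-1) + (n-2) + ... + 1 = n(n-1)/2 = 5*4/2 = 10 regardless of the input order.
Total comparisons: 4 + 3 + 2 + 1 = 10


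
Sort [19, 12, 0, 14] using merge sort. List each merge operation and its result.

Divide and conquer:
  Merge [19] + [12] -> [12, 19]
  Merge [0] + [14] -> [0, 14]
  Merge [12, 19] + [0, 14] -> [0, 12, 14, 19]


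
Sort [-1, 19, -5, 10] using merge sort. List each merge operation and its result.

Divide and conquer:
  Merge [-1] + [19] -> [-1, 19]
  Merge [-5] + [10] -> [-5, 10]
  Merge [-1, 19] + [-5, 10] -> [-5, -1, 10, 19]


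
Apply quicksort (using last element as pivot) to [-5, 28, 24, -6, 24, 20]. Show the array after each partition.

Partition 1: pivot=20 at index 2 -> [-5, -6, 20, 28, 24, 24]
Partition 2: pivot=-6 at index 0 -> [-6, -5, 20, 28, 24, 24]
Partition 3: pivot=24 at index 4 -> [-6, -5, 20, 24, 24, 28]


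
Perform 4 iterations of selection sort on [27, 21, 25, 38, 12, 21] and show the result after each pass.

Pass 1: Select minimum 12 at index 4, swap -> [12, 21, 25, 38, 27, 21]
Pass 2: Select minimum 21 at index 1, swap -> [12, 21, 25, 38, 27, 21]
Pass 3: Select minimum 21 at index 5, swap -> [12, 21, 21, 38, 27, 25]
Pass 4: Select minimum 25 at index 5, swap -> [12, 21, 21, 25, 27, 38]
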